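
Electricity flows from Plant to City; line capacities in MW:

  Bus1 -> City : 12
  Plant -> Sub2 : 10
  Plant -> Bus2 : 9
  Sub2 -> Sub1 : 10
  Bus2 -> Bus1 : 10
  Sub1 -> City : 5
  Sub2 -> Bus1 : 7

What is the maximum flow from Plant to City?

17

Augment Plant→Sub2→Sub1→City: bottleneck 5, flow now 5.
Augment Plant→Sub2→Bus1→City: bottleneck 5, flow now 10.
Augment Plant→Bus2→Bus1→City: bottleneck 7, flow now 17.
No augmenting path remains; maximum flow = 17.
In the residual graph, reachable from Plant: {Plant, Sub2, Bus2, Sub1, Bus1}.
Min-cut edges: Sub1→City (5), Bus1→City (12); capacity 5 + 12 = 17.
This cut is saturated, so no flow can exceed 17.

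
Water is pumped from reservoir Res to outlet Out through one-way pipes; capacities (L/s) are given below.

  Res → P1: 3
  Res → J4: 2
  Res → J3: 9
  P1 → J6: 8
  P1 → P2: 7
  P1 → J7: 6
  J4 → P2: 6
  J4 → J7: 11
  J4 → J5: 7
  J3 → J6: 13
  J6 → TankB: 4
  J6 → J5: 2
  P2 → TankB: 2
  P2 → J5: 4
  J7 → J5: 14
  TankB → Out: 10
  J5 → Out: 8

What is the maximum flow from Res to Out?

11

Augment Res→J4→J5→Out: bottleneck 2, flow now 2.
Augment Res→P1→J6→TankB→Out: bottleneck 3, flow now 5.
Augment Res→J3→J6→TankB→Out: bottleneck 1, flow now 6.
Augment Res→J3→J6→J5→Out: bottleneck 2, flow now 8.
Augment Res→J3→J6→P1→P2→TankB→Out: bottleneck 2, flow now 10. (uses reverse residual edge)
Augment Res→J3→J6→P1→P2→J5→Out: bottleneck 1, flow now 11. (uses reverse residual edge)
No augmenting path remains; maximum flow = 11.
In the residual graph, reachable from Res: {Res, J3, J6}.
Min-cut edges: Res→P1 (3), Res→J4 (2), J6→TankB (4), J6→J5 (2); capacity 3 + 2 + 4 + 2 = 11.
This cut is saturated, so no flow can exceed 11.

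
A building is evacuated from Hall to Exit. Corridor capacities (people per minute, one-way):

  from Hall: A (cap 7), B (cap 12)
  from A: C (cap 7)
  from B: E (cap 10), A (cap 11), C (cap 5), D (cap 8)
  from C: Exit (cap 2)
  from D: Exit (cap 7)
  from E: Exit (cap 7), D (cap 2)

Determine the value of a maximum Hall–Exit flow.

Augment Hall→A→C→Exit: bottleneck 2, flow now 2.
Augment Hall→B→D→Exit: bottleneck 7, flow now 9.
Augment Hall→B→E→Exit: bottleneck 5, flow now 14.
No augmenting path remains; maximum flow = 14.
In the residual graph, reachable from Hall: {Hall, A, C}.
Min-cut edges: Hall→B (12), C→Exit (2); capacity 12 + 2 = 14.
This cut is saturated, so no flow can exceed 14.

14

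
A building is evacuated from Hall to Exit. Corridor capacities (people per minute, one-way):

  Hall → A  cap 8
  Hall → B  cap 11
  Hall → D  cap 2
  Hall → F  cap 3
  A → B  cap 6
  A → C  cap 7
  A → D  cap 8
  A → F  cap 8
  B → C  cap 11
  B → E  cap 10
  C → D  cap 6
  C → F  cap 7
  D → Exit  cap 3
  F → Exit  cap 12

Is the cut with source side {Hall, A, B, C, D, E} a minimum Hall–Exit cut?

No — its capacity is 21, but the minimum cut has capacity 15.

Given cut capacity: 3 + 8 + 7 + 3 = 21.
Augment Hall→D→Exit: bottleneck 2, flow now 2.
Augment Hall→F→Exit: bottleneck 3, flow now 5.
Augment Hall→A→D→Exit: bottleneck 1, flow now 6.
Augment Hall→A→F→Exit: bottleneck 7, flow now 13.
Augment Hall→B→C→F→Exit: bottleneck 2, flow now 15.
No augmenting path remains; maximum flow = 15.
In the residual graph, reachable from Hall: {Hall, A, B, C, D, E, F}.
Min-cut edges: D→Exit (3), F→Exit (12); capacity 3 + 12 = 15.
Cut capacity 21 exceeds the max flow 15, so it is not minimum.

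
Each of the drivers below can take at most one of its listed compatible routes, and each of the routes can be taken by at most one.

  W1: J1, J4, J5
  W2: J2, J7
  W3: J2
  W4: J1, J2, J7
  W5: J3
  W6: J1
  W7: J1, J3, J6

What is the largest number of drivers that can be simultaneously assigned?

6

Unit-capacity flow: source→left, listed edges, right→sink; max matching = max flow.
Augmenting path W1→J1 (+1); matched 1.
Augmenting path W2→J2 (+1); matched 2.
Augmenting path W4→J7 (+1); matched 3.
Augmenting path W5→J3 (+1); matched 4.
Augmenting path W7→J6 (+1); matched 5.
Augmenting path W6→J1→W1→J4 (+1); matched 6.
No augmenting path remains; maximum matching = 6.
König certificate: {W1, W5, W7, J1, J2, J7} is a vertex cover of size 6 (every listed pair touches it), so no matching can be larger.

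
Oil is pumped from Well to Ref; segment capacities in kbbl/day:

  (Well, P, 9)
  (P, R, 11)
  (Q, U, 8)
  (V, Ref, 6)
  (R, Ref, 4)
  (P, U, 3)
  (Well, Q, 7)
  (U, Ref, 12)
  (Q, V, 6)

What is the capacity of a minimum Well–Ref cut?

14

Augment Well→P→R→Ref: bottleneck 4, flow now 4.
Augment Well→P→U→Ref: bottleneck 3, flow now 7.
Augment Well→Q→U→Ref: bottleneck 7, flow now 14.
No augmenting path remains; maximum flow = 14.
By max-flow min-cut, the minimum cut capacity equals the max flow.
In the residual graph, reachable from Well: {Well, P, R}.
Min-cut edges: Well→Q (7), P→U (3), R→Ref (4); capacity 7 + 3 + 4 = 14.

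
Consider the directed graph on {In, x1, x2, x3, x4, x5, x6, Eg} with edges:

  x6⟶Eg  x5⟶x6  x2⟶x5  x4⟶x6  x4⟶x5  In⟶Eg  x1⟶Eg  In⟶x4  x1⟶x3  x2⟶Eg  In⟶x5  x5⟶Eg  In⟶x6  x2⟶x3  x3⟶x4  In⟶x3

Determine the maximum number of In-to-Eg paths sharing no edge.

3

Assign every edge capacity 1; by Menger, the answer equals the max flow.
Path In→Eg (+1); total 1.
Path In→x5→Eg (+1); total 2.
Path In→x6→Eg (+1); total 3.
No residual In→Eg path; max flow = 3.
Certifying cut of size 3: {In→Eg, x5→Eg, x6→Eg}.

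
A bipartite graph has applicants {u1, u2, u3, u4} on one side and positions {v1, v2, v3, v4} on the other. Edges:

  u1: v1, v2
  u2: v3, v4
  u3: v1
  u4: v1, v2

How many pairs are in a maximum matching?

3

Unit-capacity flow: source→left, listed edges, right→sink; max matching = max flow.
Augmenting path u1→v1 (+1); matched 1.
Augmenting path u2→v3 (+1); matched 2.
Augmenting path u4→v2 (+1); matched 3.
No augmenting path remains; maximum matching = 3.
König certificate: {u2, v1, v2} is a vertex cover of size 3 (every listed pair touches it), so no matching can be larger.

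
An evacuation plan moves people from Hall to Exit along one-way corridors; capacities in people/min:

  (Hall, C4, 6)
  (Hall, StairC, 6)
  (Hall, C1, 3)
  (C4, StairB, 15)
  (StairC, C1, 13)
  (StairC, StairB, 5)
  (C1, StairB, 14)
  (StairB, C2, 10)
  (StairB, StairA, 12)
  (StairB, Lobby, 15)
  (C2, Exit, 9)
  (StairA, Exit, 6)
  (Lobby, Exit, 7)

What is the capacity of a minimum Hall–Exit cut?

15

Augment Hall→C4→StairB→C2→Exit: bottleneck 6, flow now 6.
Augment Hall→StairC→StairB→C2→Exit: bottleneck 3, flow now 9.
Augment Hall→StairC→StairB→StairA→Exit: bottleneck 2, flow now 11.
Augment Hall→C1→StairB→StairA→Exit: bottleneck 3, flow now 14.
Augment Hall→StairC→C1→StairB→StairA→Exit: bottleneck 1, flow now 15.
No augmenting path remains; maximum flow = 15.
By max-flow min-cut, the minimum cut capacity equals the max flow.
In the residual graph, reachable from Hall: {Hall}.
Min-cut edges: Hall→C4 (6), Hall→StairC (6), Hall→C1 (3); capacity 6 + 6 + 3 = 15.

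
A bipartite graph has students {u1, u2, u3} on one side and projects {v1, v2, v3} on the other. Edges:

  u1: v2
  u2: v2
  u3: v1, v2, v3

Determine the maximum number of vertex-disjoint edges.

Unit-capacity flow: source→left, listed edges, right→sink; max matching = max flow.
Augmenting path u1→v2 (+1); matched 1.
Augmenting path u3→v1 (+1); matched 2.
No augmenting path remains; maximum matching = 2.
König certificate: {u3, v2} is a vertex cover of size 2 (every listed pair touches it), so no matching can be larger.

2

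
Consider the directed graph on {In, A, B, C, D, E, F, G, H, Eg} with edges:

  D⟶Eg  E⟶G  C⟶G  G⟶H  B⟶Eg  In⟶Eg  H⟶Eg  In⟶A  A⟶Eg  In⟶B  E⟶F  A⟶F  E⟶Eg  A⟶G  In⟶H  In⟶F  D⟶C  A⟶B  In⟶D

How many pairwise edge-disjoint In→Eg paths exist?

Assign every edge capacity 1; by Menger, the answer equals the max flow.
Path In→Eg (+1); total 1.
Path In→A→Eg (+1); total 2.
Path In→B→Eg (+1); total 3.
Path In→D→Eg (+1); total 4.
Path In→H→Eg (+1); total 5.
No residual In→Eg path; max flow = 5.
Certifying cut of size 5: {In→A, In→B, In→D, In→Eg, In→H}.

5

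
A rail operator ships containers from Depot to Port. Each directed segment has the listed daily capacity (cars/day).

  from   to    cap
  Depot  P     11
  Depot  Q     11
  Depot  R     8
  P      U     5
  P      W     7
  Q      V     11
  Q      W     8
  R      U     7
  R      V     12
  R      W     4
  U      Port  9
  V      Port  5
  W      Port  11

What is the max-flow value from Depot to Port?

25

Augment Depot→P→U→Port: bottleneck 5, flow now 5.
Augment Depot→P→W→Port: bottleneck 6, flow now 11.
Augment Depot→Q→V→Port: bottleneck 5, flow now 16.
Augment Depot→Q→W→Port: bottleneck 5, flow now 21.
Augment Depot→R→U→Port: bottleneck 4, flow now 25.
No augmenting path remains; maximum flow = 25.
In the residual graph, reachable from Depot: {Depot, P, Q, R, U, V, W}.
Min-cut edges: U→Port (9), V→Port (5), W→Port (11); capacity 9 + 5 + 11 = 25.
This cut is saturated, so no flow can exceed 25.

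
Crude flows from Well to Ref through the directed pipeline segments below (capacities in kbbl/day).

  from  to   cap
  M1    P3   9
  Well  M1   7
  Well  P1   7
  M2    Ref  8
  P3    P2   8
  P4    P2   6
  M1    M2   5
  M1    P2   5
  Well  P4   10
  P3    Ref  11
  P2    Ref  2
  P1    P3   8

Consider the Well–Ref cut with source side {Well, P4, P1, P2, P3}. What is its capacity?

20

Edges leaving {Well, P4, P1, P2, P3}: Well→M1 (7), P2→Ref (2), P3→Ref (11).
Cut capacity = 7 + 2 + 11 = 20.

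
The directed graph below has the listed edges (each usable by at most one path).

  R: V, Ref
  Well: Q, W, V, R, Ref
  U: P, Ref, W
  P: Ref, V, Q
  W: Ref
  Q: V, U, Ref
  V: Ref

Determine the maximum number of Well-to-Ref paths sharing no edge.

Assign every edge capacity 1; by Menger, the answer equals the max flow.
Path Well→Ref (+1); total 1.
Path Well→Q→Ref (+1); total 2.
Path Well→R→Ref (+1); total 3.
Path Well→V→Ref (+1); total 4.
Path Well→W→Ref (+1); total 5.
No residual Well→Ref path; max flow = 5.
Certifying cut of size 5: {Well→Q, Well→R, Well→Ref, Well→V, Well→W}.

5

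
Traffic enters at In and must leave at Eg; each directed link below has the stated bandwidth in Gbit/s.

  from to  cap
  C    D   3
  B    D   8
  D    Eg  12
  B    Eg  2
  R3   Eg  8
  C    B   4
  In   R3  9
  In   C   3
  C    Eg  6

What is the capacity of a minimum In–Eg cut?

11

Augment In→R3→Eg: bottleneck 8, flow now 8.
Augment In→C→Eg: bottleneck 3, flow now 11.
No augmenting path remains; maximum flow = 11.
By max-flow min-cut, the minimum cut capacity equals the max flow.
In the residual graph, reachable from In: {In, R3}.
Min-cut edges: In→C (3), R3→Eg (8); capacity 3 + 8 = 11.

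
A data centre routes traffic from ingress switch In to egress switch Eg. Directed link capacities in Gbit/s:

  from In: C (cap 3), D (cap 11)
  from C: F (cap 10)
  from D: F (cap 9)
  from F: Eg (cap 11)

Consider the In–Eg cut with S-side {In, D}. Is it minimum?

No — its capacity is 12, but the minimum cut has capacity 11.

Given cut capacity: 3 + 9 = 12.
Augment In→C→F→Eg: bottleneck 3, flow now 3.
Augment In→D→F→Eg: bottleneck 8, flow now 11.
No augmenting path remains; maximum flow = 11.
In the residual graph, reachable from In: {In, C, D, F}.
Min-cut edges: F→Eg (11); capacity 11 = 11.
Cut capacity 12 exceeds the max flow 11, so it is not minimum.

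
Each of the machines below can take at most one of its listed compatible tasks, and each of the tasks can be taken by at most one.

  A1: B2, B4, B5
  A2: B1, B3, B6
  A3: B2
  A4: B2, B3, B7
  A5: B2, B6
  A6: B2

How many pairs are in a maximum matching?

Unit-capacity flow: source→left, listed edges, right→sink; max matching = max flow.
Augmenting path A1→B2 (+1); matched 1.
Augmenting path A2→B1 (+1); matched 2.
Augmenting path A4→B3 (+1); matched 3.
Augmenting path A5→B6 (+1); matched 4.
Augmenting path A3→B2→A1→B4 (+1); matched 5.
No augmenting path remains; maximum matching = 5.
König certificate: {A1, A2, A4, A5, B2} is a vertex cover of size 5 (every listed pair touches it), so no matching can be larger.

5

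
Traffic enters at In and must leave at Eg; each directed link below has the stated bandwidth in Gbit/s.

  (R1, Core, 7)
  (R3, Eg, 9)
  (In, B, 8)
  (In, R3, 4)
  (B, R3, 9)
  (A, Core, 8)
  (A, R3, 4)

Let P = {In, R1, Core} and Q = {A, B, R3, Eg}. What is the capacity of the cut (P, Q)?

12

Edges leaving {In, R1, Core}: In→B (8), In→R3 (4).
Cut capacity = 8 + 4 = 12.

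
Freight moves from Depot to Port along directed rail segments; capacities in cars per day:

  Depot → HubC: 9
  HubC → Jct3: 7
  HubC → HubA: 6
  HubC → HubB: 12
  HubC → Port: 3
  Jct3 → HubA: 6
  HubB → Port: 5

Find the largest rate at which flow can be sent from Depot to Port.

8

Augment Depot→HubC→Port: bottleneck 3, flow now 3.
Augment Depot→HubC→HubB→Port: bottleneck 5, flow now 8.
No augmenting path remains; maximum flow = 8.
In the residual graph, reachable from Depot: {Depot, HubC, Jct3, HubA, HubB}.
Min-cut edges: HubC→Port (3), HubB→Port (5); capacity 3 + 5 = 8.
This cut is saturated, so no flow can exceed 8.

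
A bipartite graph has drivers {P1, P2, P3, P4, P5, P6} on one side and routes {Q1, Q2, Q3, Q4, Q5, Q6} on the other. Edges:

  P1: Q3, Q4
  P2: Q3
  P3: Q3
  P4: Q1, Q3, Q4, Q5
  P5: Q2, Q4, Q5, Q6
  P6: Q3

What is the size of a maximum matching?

Unit-capacity flow: source→left, listed edges, right→sink; max matching = max flow.
Augmenting path P1→Q3 (+1); matched 1.
Augmenting path P4→Q1 (+1); matched 2.
Augmenting path P5→Q2 (+1); matched 3.
Augmenting path P2→Q3→P1→Q4 (+1); matched 4.
No augmenting path remains; maximum matching = 4.
König certificate: {P1, P4, P5, Q3} is a vertex cover of size 4 (every listed pair touches it), so no matching can be larger.

4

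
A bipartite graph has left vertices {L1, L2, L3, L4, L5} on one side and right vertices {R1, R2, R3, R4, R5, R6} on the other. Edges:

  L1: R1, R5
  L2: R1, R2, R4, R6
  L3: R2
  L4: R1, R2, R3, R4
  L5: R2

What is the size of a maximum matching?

Unit-capacity flow: source→left, listed edges, right→sink; max matching = max flow.
Augmenting path L1→R1 (+1); matched 1.
Augmenting path L2→R2 (+1); matched 2.
Augmenting path L4→R3 (+1); matched 3.
Augmenting path L3→R2→L2→R4 (+1); matched 4.
No augmenting path remains; maximum matching = 4.
König certificate: {L1, L2, L4, R2} is a vertex cover of size 4 (every listed pair touches it), so no matching can be larger.

4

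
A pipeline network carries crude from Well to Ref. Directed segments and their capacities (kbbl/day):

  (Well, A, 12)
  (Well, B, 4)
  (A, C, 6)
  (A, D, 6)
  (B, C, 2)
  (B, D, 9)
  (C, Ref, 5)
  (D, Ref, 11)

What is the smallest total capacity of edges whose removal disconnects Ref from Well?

15

Augment Well→A→C→Ref: bottleneck 5, flow now 5.
Augment Well→A→D→Ref: bottleneck 6, flow now 11.
Augment Well→B→D→Ref: bottleneck 4, flow now 15.
No augmenting path remains; maximum flow = 15.
By max-flow min-cut, the minimum cut capacity equals the max flow.
In the residual graph, reachable from Well: {Well, A, C}.
Min-cut edges: Well→B (4), A→D (6), C→Ref (5); capacity 4 + 6 + 5 = 15.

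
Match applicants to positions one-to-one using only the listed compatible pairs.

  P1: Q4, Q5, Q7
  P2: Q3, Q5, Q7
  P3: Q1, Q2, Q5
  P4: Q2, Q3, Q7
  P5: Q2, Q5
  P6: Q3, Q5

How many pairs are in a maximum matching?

6

Unit-capacity flow: source→left, listed edges, right→sink; max matching = max flow.
Augmenting path P1→Q4 (+1); matched 1.
Augmenting path P2→Q3 (+1); matched 2.
Augmenting path P3→Q1 (+1); matched 3.
Augmenting path P4→Q2 (+1); matched 4.
Augmenting path P5→Q5 (+1); matched 5.
Augmenting path P6→Q3→P2→Q7 (+1); matched 6.
No augmenting path remains; maximum matching = 6.
König certificate: {P1, P2, P3, P4, P5, P6} is a vertex cover of size 6 (every listed pair touches it), so no matching can be larger.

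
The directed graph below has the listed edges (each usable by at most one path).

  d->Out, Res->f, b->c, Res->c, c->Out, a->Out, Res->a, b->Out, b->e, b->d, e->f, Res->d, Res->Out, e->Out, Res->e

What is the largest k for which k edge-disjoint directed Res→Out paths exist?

5

Assign every edge capacity 1; by Menger, the answer equals the max flow.
Path Res→Out (+1); total 1.
Path Res→a→Out (+1); total 2.
Path Res→c→Out (+1); total 3.
Path Res→d→Out (+1); total 4.
Path Res→e→Out (+1); total 5.
No residual Res→Out path; max flow = 5.
Certifying cut of size 5: {Res→Out, Res→a, Res→c, Res→d, Res→e}.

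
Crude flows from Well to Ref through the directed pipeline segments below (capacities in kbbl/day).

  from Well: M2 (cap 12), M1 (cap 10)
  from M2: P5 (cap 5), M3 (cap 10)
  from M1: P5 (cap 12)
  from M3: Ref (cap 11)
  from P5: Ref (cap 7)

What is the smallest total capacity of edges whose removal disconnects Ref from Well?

17

Augment Well→M2→M3→Ref: bottleneck 10, flow now 10.
Augment Well→M2→P5→Ref: bottleneck 2, flow now 12.
Augment Well→M1→P5→Ref: bottleneck 5, flow now 17.
No augmenting path remains; maximum flow = 17.
By max-flow min-cut, the minimum cut capacity equals the max flow.
In the residual graph, reachable from Well: {Well, M2, M1, P5}.
Min-cut edges: M2→M3 (10), P5→Ref (7); capacity 10 + 7 = 17.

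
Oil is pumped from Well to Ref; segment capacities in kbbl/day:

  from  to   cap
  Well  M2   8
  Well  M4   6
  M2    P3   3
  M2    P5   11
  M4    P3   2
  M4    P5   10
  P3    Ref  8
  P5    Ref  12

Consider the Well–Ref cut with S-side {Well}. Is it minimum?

Yes — it is a minimum cut (capacity 14).

Given cut capacity: 8 + 6 = 14.
Augment Well→M2→P3→Ref: bottleneck 3, flow now 3.
Augment Well→M2→P5→Ref: bottleneck 5, flow now 8.
Augment Well→M4→P3→Ref: bottleneck 2, flow now 10.
Augment Well→M4→P5→Ref: bottleneck 4, flow now 14.
No augmenting path remains; maximum flow = 14.
Cut capacity 14 equals the max flow, so it is a minimum cut.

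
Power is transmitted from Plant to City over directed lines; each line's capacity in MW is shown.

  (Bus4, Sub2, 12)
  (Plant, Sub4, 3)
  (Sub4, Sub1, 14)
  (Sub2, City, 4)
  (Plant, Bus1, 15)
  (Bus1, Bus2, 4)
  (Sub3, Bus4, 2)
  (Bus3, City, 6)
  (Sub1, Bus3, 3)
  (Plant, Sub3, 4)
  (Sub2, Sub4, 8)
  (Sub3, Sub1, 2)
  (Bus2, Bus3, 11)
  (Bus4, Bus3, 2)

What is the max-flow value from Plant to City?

Augment Plant→Sub3→Bus4→Bus3→City: bottleneck 2, flow now 2.
Augment Plant→Sub3→Sub1→Bus3→City: bottleneck 2, flow now 4.
Augment Plant→Sub4→Sub1→Bus3→City: bottleneck 1, flow now 5.
Augment Plant→Bus1→Bus2→Bus3→City: bottleneck 1, flow now 6.
Augment Plant→Bus1→Bus2→Bus3→Bus4→Sub2→City: bottleneck 2, flow now 8. (uses reverse residual edge)
No augmenting path remains; maximum flow = 8.
In the residual graph, reachable from Plant: {Plant, Sub3, Sub4, Bus1, Sub1, Bus2, Bus3}.
Min-cut edges: Sub3→Bus4 (2), Bus3→City (6); capacity 2 + 6 = 8.
This cut is saturated, so no flow can exceed 8.

8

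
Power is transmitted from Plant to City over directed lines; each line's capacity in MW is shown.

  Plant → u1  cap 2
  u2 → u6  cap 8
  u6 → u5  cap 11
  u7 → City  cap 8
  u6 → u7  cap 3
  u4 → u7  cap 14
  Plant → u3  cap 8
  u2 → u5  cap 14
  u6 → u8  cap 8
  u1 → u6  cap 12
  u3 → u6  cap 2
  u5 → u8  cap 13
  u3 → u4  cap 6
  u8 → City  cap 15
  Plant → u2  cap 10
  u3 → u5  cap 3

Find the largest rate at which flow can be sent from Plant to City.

Augment Plant→u1→u6→u7→City: bottleneck 2, flow now 2.
Augment Plant→u2→u5→u8→City: bottleneck 10, flow now 12.
Augment Plant→u3→u4→u7→City: bottleneck 6, flow now 18.
Augment Plant→u3→u5→u8→City: bottleneck 2, flow now 20.
No augmenting path remains; maximum flow = 20.
In the residual graph, reachable from Plant: {Plant}.
Min-cut edges: Plant→u1 (2), Plant→u2 (10), Plant→u3 (8); capacity 2 + 10 + 8 = 20.
This cut is saturated, so no flow can exceed 20.

20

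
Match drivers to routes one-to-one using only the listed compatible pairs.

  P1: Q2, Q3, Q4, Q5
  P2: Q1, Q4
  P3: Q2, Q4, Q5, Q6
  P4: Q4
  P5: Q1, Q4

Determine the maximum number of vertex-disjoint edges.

Unit-capacity flow: source→left, listed edges, right→sink; max matching = max flow.
Augmenting path P1→Q2 (+1); matched 1.
Augmenting path P2→Q1 (+1); matched 2.
Augmenting path P3→Q4 (+1); matched 3.
Augmenting path P4→Q4→P3→Q5 (+1); matched 4.
No augmenting path remains; maximum matching = 4.
König certificate: {P1, P3, Q1, Q4} is a vertex cover of size 4 (every listed pair touches it), so no matching can be larger.

4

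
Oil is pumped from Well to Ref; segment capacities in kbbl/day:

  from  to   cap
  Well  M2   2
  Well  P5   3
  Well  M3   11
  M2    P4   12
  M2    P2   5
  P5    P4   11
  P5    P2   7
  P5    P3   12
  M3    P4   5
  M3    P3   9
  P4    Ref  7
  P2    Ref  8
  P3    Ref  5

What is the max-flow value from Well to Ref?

Augment Well→M2→P4→Ref: bottleneck 2, flow now 2.
Augment Well→P5→P4→Ref: bottleneck 3, flow now 5.
Augment Well→M3→P4→Ref: bottleneck 2, flow now 7.
Augment Well→M3→P3→Ref: bottleneck 5, flow now 12.
Augment Well→M3→P4→M2→P2→Ref: bottleneck 2, flow now 14. (uses reverse residual edge)
Augment Well→M3→P4→P5→P2→Ref: bottleneck 1, flow now 15. (uses reverse residual edge)
No augmenting path remains; maximum flow = 15.
In the residual graph, reachable from Well: {Well, M3, P3}.
Min-cut edges: Well→M2 (2), Well→P5 (3), M3→P4 (5), P3→Ref (5); capacity 2 + 3 + 5 + 5 = 15.
This cut is saturated, so no flow can exceed 15.

15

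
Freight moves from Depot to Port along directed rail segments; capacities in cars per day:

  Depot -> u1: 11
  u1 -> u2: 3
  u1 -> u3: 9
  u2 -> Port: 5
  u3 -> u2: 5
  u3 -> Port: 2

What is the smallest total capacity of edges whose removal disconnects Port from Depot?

Augment Depot→u1→u2→Port: bottleneck 3, flow now 3.
Augment Depot→u1→u3→Port: bottleneck 2, flow now 5.
Augment Depot→u1→u3→u2→Port: bottleneck 2, flow now 7.
No augmenting path remains; maximum flow = 7.
By max-flow min-cut, the minimum cut capacity equals the max flow.
In the residual graph, reachable from Depot: {Depot, u1, u2, u3}.
Min-cut edges: u2→Port (5), u3→Port (2); capacity 5 + 2 = 7.

7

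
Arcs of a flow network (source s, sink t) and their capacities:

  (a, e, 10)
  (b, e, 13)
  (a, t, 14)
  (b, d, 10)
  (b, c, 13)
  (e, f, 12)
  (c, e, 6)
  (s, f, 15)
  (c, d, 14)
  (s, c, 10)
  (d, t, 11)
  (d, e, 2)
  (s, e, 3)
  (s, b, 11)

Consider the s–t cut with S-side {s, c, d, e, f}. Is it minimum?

No — its capacity is 22, but the minimum cut has capacity 11.

Given cut capacity: 11 + 11 = 22.
Augment s→b→d→t: bottleneck 10, flow now 10.
Augment s→c→d→t: bottleneck 1, flow now 11.
No augmenting path remains; maximum flow = 11.
In the residual graph, reachable from s: {s, b, c, d, e, f}.
Min-cut edges: d→t (11); capacity 11 = 11.
Cut capacity 22 exceeds the max flow 11, so it is not minimum.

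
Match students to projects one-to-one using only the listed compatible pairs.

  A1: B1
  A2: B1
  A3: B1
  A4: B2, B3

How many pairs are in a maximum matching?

Unit-capacity flow: source→left, listed edges, right→sink; max matching = max flow.
Augmenting path A1→B1 (+1); matched 1.
Augmenting path A4→B2 (+1); matched 2.
No augmenting path remains; maximum matching = 2.
König certificate: {A4, B1} is a vertex cover of size 2 (every listed pair touches it), so no matching can be larger.

2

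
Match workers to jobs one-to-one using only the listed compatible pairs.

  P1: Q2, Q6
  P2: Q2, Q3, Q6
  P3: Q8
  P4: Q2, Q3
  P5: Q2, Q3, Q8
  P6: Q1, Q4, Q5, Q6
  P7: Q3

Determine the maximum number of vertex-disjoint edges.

5

Unit-capacity flow: source→left, listed edges, right→sink; max matching = max flow.
Augmenting path P1→Q2 (+1); matched 1.
Augmenting path P2→Q3 (+1); matched 2.
Augmenting path P3→Q8 (+1); matched 3.
Augmenting path P6→Q1 (+1); matched 4.
Augmenting path P4→Q2→P1→Q6 (+1); matched 5.
No augmenting path remains; maximum matching = 5.
König certificate: {P6, Q2, Q3, Q6, Q8} is a vertex cover of size 5 (every listed pair touches it), so no matching can be larger.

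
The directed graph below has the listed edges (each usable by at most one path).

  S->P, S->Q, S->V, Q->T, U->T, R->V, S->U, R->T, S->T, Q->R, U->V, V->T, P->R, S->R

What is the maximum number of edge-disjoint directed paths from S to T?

Assign every edge capacity 1; by Menger, the answer equals the max flow.
Path S→T (+1); total 1.
Path S→Q→T (+1); total 2.
Path S→R→T (+1); total 3.
Path S→U→T (+1); total 4.
Path S→V→T (+1); total 5.
No residual S→T path; max flow = 5.
Certifying cut of size 5: {R→T, S→Q, S→T, S→U, V→T}.

5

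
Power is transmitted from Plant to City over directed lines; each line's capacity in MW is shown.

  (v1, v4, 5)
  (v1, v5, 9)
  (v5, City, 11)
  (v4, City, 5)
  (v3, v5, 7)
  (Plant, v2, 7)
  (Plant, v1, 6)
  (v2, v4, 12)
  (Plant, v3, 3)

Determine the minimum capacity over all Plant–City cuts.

Augment Plant→v1→v4→City: bottleneck 5, flow now 5.
Augment Plant→v1→v5→City: bottleneck 1, flow now 6.
Augment Plant→v3→v5→City: bottleneck 3, flow now 9.
Augment Plant→v2→v4→v1→v5→City: bottleneck 5, flow now 14. (uses reverse residual edge)
No augmenting path remains; maximum flow = 14.
By max-flow min-cut, the minimum cut capacity equals the max flow.
In the residual graph, reachable from Plant: {Plant, v2, v4}.
Min-cut edges: Plant→v1 (6), Plant→v3 (3), v4→City (5); capacity 6 + 3 + 5 = 14.

14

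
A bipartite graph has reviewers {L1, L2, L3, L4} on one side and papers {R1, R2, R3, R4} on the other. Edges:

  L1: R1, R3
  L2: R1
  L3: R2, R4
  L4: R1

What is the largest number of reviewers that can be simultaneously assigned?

Unit-capacity flow: source→left, listed edges, right→sink; max matching = max flow.
Augmenting path L1→R1 (+1); matched 1.
Augmenting path L3→R2 (+1); matched 2.
Augmenting path L2→R1→L1→R3 (+1); matched 3.
No augmenting path remains; maximum matching = 3.
König certificate: {L1, L3, R1} is a vertex cover of size 3 (every listed pair touches it), so no matching can be larger.

3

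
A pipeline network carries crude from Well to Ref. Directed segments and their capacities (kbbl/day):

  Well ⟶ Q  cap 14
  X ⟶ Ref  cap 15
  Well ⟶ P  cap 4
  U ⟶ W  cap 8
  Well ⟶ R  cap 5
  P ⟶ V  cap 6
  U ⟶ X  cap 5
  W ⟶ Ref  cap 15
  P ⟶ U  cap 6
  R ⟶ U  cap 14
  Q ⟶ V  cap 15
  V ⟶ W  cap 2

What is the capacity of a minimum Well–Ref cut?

11

Augment Well→P→U→W→Ref: bottleneck 4, flow now 4.
Augment Well→Q→V→W→Ref: bottleneck 2, flow now 6.
Augment Well→R→U→W→Ref: bottleneck 4, flow now 10.
Augment Well→R→U→X→Ref: bottleneck 1, flow now 11.
No augmenting path remains; maximum flow = 11.
By max-flow min-cut, the minimum cut capacity equals the max flow.
In the residual graph, reachable from Well: {Well, Q, V}.
Min-cut edges: Well→P (4), Well→R (5), V→W (2); capacity 4 + 5 + 2 = 11.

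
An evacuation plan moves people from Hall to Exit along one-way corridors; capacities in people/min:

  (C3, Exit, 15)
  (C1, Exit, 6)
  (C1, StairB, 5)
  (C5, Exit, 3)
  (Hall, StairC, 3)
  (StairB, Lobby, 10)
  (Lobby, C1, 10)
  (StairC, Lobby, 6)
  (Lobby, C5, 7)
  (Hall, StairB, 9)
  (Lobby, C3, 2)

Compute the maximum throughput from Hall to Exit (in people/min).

11

Augment Hall→StairB→Lobby→C3→Exit: bottleneck 2, flow now 2.
Augment Hall→StairB→Lobby→C5→Exit: bottleneck 3, flow now 5.
Augment Hall→StairB→Lobby→C1→Exit: bottleneck 4, flow now 9.
Augment Hall→StairC→Lobby→C1→Exit: bottleneck 2, flow now 11.
No augmenting path remains; maximum flow = 11.
In the residual graph, reachable from Hall: {Hall, StairB, StairC, Lobby, C5, C1}.
Min-cut edges: Lobby→C3 (2), C5→Exit (3), C1→Exit (6); capacity 2 + 3 + 6 = 11.
This cut is saturated, so no flow can exceed 11.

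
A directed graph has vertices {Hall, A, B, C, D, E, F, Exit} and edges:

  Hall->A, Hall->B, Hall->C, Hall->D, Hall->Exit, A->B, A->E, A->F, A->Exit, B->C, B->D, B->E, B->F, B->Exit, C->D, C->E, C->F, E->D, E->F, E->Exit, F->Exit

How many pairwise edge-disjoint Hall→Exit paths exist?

Assign every edge capacity 1; by Menger, the answer equals the max flow.
Path Hall→Exit (+1); total 1.
Path Hall→A→Exit (+1); total 2.
Path Hall→B→Exit (+1); total 3.
Path Hall→C→E→Exit (+1); total 4.
No residual Hall→Exit path; max flow = 4.
Certifying cut of size 4: {Hall→A, Hall→B, Hall→C, Hall→Exit}.

4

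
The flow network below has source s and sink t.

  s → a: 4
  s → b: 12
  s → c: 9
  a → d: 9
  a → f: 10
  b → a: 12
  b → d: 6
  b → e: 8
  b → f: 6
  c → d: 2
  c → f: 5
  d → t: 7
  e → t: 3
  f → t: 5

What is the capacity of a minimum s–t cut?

Augment s→a→d→t: bottleneck 4, flow now 4.
Augment s→b→d→t: bottleneck 3, flow now 7.
Augment s→b→e→t: bottleneck 3, flow now 10.
Augment s→b→f→t: bottleneck 5, flow now 15.
No augmenting path remains; maximum flow = 15.
By max-flow min-cut, the minimum cut capacity equals the max flow.
In the residual graph, reachable from s: {s, a, b, c, d, e, f}.
Min-cut edges: d→t (7), e→t (3), f→t (5); capacity 7 + 3 + 5 = 15.

15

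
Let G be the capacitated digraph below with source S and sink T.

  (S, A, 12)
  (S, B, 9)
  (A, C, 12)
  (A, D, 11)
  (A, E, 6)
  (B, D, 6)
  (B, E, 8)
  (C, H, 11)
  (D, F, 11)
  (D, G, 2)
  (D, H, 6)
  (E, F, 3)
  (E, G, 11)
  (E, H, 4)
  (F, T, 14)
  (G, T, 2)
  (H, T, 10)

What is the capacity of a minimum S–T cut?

21

Augment S→A→C→H→T: bottleneck 10, flow now 10.
Augment S→A→D→F→T: bottleneck 2, flow now 12.
Augment S→B→D→F→T: bottleneck 6, flow now 18.
Augment S→B→E→F→T: bottleneck 3, flow now 21.
No augmenting path remains; maximum flow = 21.
By max-flow min-cut, the minimum cut capacity equals the max flow.
In the residual graph, reachable from S: {S}.
Min-cut edges: S→A (12), S→B (9); capacity 12 + 9 = 21.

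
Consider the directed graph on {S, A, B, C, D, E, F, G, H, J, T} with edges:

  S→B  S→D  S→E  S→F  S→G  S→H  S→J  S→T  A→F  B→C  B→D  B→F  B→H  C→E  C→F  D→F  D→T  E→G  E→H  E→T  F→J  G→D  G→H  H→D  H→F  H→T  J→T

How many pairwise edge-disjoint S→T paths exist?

Assign every edge capacity 1; by Menger, the answer equals the max flow.
Path S→T (+1); total 1.
Path S→D→T (+1); total 2.
Path S→E→T (+1); total 3.
Path S→H→T (+1); total 4.
Path S→J→T (+1); total 5.
No residual S→T path; max flow = 5.
Certifying cut of size 5: {D→T, E→T, H→T, J→T, S→T}.

5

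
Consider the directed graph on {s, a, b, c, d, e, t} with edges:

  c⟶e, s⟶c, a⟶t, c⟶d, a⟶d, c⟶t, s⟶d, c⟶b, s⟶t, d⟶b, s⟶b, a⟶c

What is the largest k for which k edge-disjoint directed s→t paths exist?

2

Assign every edge capacity 1; by Menger, the answer equals the max flow.
Path s→t (+1); total 1.
Path s→c→t (+1); total 2.
No residual s→t path; max flow = 2.
Certifying cut of size 2: {s→c, s→t}.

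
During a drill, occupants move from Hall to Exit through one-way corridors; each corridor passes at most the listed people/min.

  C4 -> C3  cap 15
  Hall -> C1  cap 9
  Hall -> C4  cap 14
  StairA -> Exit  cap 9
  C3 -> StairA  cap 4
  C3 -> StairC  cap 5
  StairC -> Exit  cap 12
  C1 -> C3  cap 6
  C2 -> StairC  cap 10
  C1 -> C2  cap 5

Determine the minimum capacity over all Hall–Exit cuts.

14

Augment Hall→C1→C3→StairA→Exit: bottleneck 4, flow now 4.
Augment Hall→C1→C3→StairC→Exit: bottleneck 2, flow now 6.
Augment Hall→C1→C2→StairC→Exit: bottleneck 3, flow now 9.
Augment Hall→C4→C3→StairC→Exit: bottleneck 3, flow now 12.
Augment Hall→C4→C3→C1→C2→StairC→Exit: bottleneck 2, flow now 14. (uses reverse residual edge)
No augmenting path remains; maximum flow = 14.
By max-flow min-cut, the minimum cut capacity equals the max flow.
In the residual graph, reachable from Hall: {Hall, C1, C4, C3}.
Min-cut edges: C1→C2 (5), C3→StairA (4), C3→StairC (5); capacity 5 + 4 + 5 = 14.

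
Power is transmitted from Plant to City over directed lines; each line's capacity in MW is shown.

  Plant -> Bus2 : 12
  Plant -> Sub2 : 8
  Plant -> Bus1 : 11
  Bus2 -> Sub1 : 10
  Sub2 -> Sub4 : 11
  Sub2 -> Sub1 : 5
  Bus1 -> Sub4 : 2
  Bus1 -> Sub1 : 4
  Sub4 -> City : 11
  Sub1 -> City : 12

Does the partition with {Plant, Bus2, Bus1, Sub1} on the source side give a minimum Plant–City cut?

Yes — it is a minimum cut (capacity 22).

Given cut capacity: 8 + 2 + 12 = 22.
Augment Plant→Bus2→Sub1→City: bottleneck 10, flow now 10.
Augment Plant→Sub2→Sub4→City: bottleneck 8, flow now 18.
Augment Plant→Bus1→Sub4→City: bottleneck 2, flow now 20.
Augment Plant→Bus1→Sub1→City: bottleneck 2, flow now 22.
No augmenting path remains; maximum flow = 22.
Cut capacity 22 equals the max flow, so it is a minimum cut.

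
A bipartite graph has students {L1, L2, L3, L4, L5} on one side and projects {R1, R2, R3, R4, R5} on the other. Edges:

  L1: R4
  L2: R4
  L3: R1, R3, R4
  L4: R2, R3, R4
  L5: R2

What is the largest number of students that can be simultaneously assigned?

Unit-capacity flow: source→left, listed edges, right→sink; max matching = max flow.
Augmenting path L1→R4 (+1); matched 1.
Augmenting path L3→R1 (+1); matched 2.
Augmenting path L4→R2 (+1); matched 3.
Augmenting path L5→R2→L4→R3 (+1); matched 4.
No augmenting path remains; maximum matching = 4.
König certificate: {L3, L4, L5, R4} is a vertex cover of size 4 (every listed pair touches it), so no matching can be larger.

4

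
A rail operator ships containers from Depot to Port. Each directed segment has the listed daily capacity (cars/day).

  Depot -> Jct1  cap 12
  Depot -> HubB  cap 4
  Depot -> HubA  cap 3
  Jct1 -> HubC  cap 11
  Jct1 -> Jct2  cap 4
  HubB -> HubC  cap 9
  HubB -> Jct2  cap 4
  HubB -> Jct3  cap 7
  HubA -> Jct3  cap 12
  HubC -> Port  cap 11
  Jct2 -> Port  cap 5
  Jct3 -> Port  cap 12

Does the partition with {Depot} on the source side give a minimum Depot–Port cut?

Yes — it is a minimum cut (capacity 19).

Given cut capacity: 12 + 4 + 3 = 19.
Augment Depot→Jct1→HubC→Port: bottleneck 11, flow now 11.
Augment Depot→Jct1→Jct2→Port: bottleneck 1, flow now 12.
Augment Depot→HubB→Jct2→Port: bottleneck 4, flow now 16.
Augment Depot→HubA→Jct3→Port: bottleneck 3, flow now 19.
No augmenting path remains; maximum flow = 19.
Cut capacity 19 equals the max flow, so it is a minimum cut.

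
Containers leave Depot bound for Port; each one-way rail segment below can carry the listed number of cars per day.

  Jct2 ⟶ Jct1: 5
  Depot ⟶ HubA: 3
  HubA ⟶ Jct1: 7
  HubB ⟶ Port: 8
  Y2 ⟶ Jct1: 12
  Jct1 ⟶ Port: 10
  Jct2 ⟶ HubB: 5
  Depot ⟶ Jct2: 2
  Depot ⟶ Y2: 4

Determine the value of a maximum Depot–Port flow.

9

Augment Depot→HubA→Jct1→Port: bottleneck 3, flow now 3.
Augment Depot→Jct2→Jct1→Port: bottleneck 2, flow now 5.
Augment Depot→Y2→Jct1→Port: bottleneck 4, flow now 9.
No augmenting path remains; maximum flow = 9.
In the residual graph, reachable from Depot: {Depot}.
Min-cut edges: Depot→HubA (3), Depot→Jct2 (2), Depot→Y2 (4); capacity 3 + 2 + 4 = 9.
This cut is saturated, so no flow can exceed 9.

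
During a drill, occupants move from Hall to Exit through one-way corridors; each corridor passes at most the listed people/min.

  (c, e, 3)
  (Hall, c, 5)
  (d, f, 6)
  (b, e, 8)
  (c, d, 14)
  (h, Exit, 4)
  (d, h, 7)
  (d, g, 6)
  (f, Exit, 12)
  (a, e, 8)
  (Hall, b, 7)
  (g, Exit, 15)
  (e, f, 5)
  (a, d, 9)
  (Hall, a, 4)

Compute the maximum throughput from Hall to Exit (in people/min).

Augment Hall→a→d→f→Exit: bottleneck 4, flow now 4.
Augment Hall→b→e→f→Exit: bottleneck 5, flow now 9.
Augment Hall→c→d→f→Exit: bottleneck 2, flow now 11.
Augment Hall→c→d→g→Exit: bottleneck 3, flow now 14.
No augmenting path remains; maximum flow = 14.
In the residual graph, reachable from Hall: {Hall, b, e}.
Min-cut edges: Hall→a (4), Hall→c (5), e→f (5); capacity 4 + 5 + 5 = 14.
This cut is saturated, so no flow can exceed 14.

14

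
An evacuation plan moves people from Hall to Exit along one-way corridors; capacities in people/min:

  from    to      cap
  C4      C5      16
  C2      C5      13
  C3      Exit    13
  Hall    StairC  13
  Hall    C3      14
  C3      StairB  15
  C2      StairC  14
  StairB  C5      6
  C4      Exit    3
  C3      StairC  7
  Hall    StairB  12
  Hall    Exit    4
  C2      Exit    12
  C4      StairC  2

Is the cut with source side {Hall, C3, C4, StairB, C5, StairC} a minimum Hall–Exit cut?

No — its capacity is 20, but the minimum cut has capacity 17.

Given cut capacity: 4 + 13 + 3 = 20.
Augment Hall→Exit: bottleneck 4, flow now 4.
Augment Hall→C3→Exit: bottleneck 13, flow now 17.
No augmenting path remains; maximum flow = 17.
In the residual graph, reachable from Hall: {Hall, C3, StairB, C5, StairC}.
Min-cut edges: Hall→Exit (4), C3→Exit (13); capacity 4 + 13 = 17.
Cut capacity 20 exceeds the max flow 17, so it is not minimum.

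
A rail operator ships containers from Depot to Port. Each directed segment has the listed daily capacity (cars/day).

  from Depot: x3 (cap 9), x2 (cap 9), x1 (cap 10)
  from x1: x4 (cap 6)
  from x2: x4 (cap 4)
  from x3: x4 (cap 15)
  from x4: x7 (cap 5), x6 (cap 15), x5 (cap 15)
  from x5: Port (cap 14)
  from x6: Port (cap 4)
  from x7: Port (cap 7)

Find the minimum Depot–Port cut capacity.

19

Augment Depot→x1→x4→x5→Port: bottleneck 6, flow now 6.
Augment Depot→x2→x4→x5→Port: bottleneck 4, flow now 10.
Augment Depot→x3→x4→x5→Port: bottleneck 4, flow now 14.
Augment Depot→x3→x4→x6→Port: bottleneck 4, flow now 18.
Augment Depot→x3→x4→x7→Port: bottleneck 1, flow now 19.
No augmenting path remains; maximum flow = 19.
By max-flow min-cut, the minimum cut capacity equals the max flow.
In the residual graph, reachable from Depot: {Depot, x1, x2}.
Min-cut edges: Depot→x3 (9), x1→x4 (6), x2→x4 (4); capacity 9 + 6 + 4 = 19.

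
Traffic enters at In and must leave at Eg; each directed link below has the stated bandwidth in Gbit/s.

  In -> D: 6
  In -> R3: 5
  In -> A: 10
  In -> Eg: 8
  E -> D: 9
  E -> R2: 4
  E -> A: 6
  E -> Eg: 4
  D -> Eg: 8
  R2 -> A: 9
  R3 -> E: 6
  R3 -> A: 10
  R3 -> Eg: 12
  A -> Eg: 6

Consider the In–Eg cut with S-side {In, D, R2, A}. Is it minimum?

Given cut capacity: 5 + 8 + 8 + 6 = 27.
Augment In→Eg: bottleneck 8, flow now 8.
Augment In→D→Eg: bottleneck 6, flow now 14.
Augment In→R3→Eg: bottleneck 5, flow now 19.
Augment In→A→Eg: bottleneck 6, flow now 25.
No augmenting path remains; maximum flow = 25.
In the residual graph, reachable from In: {In, A}.
Min-cut edges: In→D (6), In→R3 (5), In→Eg (8), A→Eg (6); capacity 6 + 5 + 8 + 6 = 25.
Cut capacity 27 exceeds the max flow 25, so it is not minimum.

No — its capacity is 27, but the minimum cut has capacity 25.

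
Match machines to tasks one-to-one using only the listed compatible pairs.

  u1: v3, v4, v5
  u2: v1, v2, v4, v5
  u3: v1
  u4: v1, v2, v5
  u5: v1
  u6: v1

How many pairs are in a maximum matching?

4

Unit-capacity flow: source→left, listed edges, right→sink; max matching = max flow.
Augmenting path u1→v3 (+1); matched 1.
Augmenting path u2→v1 (+1); matched 2.
Augmenting path u4→v2 (+1); matched 3.
Augmenting path u3→v1→u2→v4 (+1); matched 4.
No augmenting path remains; maximum matching = 4.
König certificate: {u1, u2, u4, v1} is a vertex cover of size 4 (every listed pair touches it), so no matching can be larger.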